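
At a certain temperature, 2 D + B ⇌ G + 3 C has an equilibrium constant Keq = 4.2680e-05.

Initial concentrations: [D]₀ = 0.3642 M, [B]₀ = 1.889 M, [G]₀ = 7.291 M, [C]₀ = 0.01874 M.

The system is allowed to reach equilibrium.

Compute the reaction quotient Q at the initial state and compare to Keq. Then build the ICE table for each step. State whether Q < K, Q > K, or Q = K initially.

Q₀ = 1.9151e-04; Q > K (proceeds reverse)

Q₀ = 1.9151e-04 vs Keq = 4.2680e-05 ⇒ Q>K, reverse
Step 1:
                   D          B          G          C
  Initial     0.3642      1.889      7.291    0.01874
  Change    0.004848   0.002424  -0.002424  -0.007271
  Equil        0.369      1.891      7.289    0.01147
  solve Keq expr → x = -0.002424; check Q = 4.2680e-05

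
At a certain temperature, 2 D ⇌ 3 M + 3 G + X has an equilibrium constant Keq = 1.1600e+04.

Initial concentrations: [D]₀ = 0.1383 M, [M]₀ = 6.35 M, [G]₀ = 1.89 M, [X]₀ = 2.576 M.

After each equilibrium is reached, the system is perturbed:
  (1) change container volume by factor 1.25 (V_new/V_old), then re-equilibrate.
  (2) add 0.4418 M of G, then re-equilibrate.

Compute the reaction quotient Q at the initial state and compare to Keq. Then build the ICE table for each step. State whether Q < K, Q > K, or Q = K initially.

Q₀ = 2.3281e+05 vs Keq = 1.1600e+04 ⇒ Q>K, reverse
Step 1:
                    D           M           G           X
  init         0.1383        6.35        1.89       2.576
  Δ            0.2543     -0.3814     -0.3814     -0.1271
  eq           0.3926       5.969       1.509       2.449
  solve Keq expr → x = -0.1271; check Q = 1.1600e+04
Then change container volume by factor 1.25 (V_new/V_old).
Step 2:
                    D           M           G           X
  init         0.3141       4.775       1.207       1.959
  Δ          -0.09118      0.1368      0.1368     0.04559
  eq           0.2229       4.912       1.344       2.005
  solve Keq expr → x = 0.04559; check Q = 1.1600e+04
Then add 0.4418 M of G.
Step 3:
                    D           M           G           X
  init         0.2229       4.912       1.785       2.005
  Δ           0.07397      -0.111      -0.111    -0.03699
  eq           0.2968       4.801       1.674       1.968
  solve Keq expr → x = -0.03699; check Q = 1.1600e+04

Q₀ = 2.3281e+05; Q > K (proceeds reverse)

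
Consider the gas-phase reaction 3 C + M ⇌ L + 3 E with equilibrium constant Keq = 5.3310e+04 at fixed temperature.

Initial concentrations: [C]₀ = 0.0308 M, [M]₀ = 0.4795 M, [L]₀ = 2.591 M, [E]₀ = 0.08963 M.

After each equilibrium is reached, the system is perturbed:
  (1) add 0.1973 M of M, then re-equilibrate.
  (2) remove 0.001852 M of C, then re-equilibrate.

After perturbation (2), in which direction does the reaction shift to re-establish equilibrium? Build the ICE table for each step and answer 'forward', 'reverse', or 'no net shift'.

Q₀ = 133.2 vs Keq = 5.3310e+04 ⇒ Q<K, forward
Step 1:
                  C         M         L         E
  init       0.0308    0.4795     2.591   0.08963
  Δ         -0.0254 -0.008466  0.008466    0.0254
  eq       0.005401     0.471     2.599     0.115
  solve Keq expr → x = 0.008466; check Q = 5.3310e+04
Then add 0.1973 M of M.
Step 2:
                  C         M         L         E
  init     0.005401    0.6683     2.599     0.115
  Δ       -5.7013e-04 -1.9004e-04 1.9004e-04 5.7013e-04
  eq       0.004831    0.6681       2.6    0.1156
  solve Keq expr → x = 1.9004e-04; check Q = 5.3310e+04
Then remove 0.001852 M of C.
Step 3:
                  C         M         L         E
  init     0.002979    0.6681       2.6    0.1156
  Δ        0.001776 5.9200e-04 -5.9200e-04 -0.001776
  eq       0.004755    0.6687     2.599    0.1138
  solve Keq expr → x = -5.9200e-04; check Q = 5.3310e+04

Direction: reverse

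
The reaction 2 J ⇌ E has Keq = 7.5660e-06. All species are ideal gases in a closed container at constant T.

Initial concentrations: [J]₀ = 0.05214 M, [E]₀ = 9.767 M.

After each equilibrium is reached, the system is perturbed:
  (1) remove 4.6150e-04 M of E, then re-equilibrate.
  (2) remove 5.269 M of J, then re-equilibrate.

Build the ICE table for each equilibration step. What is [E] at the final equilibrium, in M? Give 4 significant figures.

[E]_eq = 0.00155 M

Q₀ = 3593 vs Keq = 7.5660e-06 ⇒ Q>K, reverse
Step 1:
                    J           E
  Initial     0.05214       9.767
  Change        19.53      -9.764
  Equil         19.58    0.002901
  solve Keq expr → x = -9.764; check Q = 7.5660e-06
Then remove 4.6150e-04 M of E.
Step 2:
                    J           E
  Initial       19.58    0.002439
  Change  -9.2245e-04  4.6123e-04
  Equil         19.58      0.0029
  solve Keq expr → x = 4.6123e-04; check Q = 7.5660e-06
Then remove 5.269 M of J.
Step 3:
                    J           E
  Initial       14.31      0.0029
  Change     0.002701    -0.00135
  Equil         14.31     0.00155
  solve Keq expr → x = -0.00135; check Q = 7.5660e-06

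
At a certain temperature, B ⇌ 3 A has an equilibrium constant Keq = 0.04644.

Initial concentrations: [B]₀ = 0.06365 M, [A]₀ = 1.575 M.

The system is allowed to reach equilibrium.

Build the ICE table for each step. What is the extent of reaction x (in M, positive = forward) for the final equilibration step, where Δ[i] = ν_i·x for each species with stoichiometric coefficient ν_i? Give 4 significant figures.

Q₀ = 61.38 vs Keq = 0.04644 ⇒ Q>K, reverse
Step 1:
                    B           A
  I           0.06365       1.575
  C            0.4303      -1.291
  E            0.4939      0.2841
  solve Keq expr → x = -0.4303; check Q = 0.04644

x = -0.4303 M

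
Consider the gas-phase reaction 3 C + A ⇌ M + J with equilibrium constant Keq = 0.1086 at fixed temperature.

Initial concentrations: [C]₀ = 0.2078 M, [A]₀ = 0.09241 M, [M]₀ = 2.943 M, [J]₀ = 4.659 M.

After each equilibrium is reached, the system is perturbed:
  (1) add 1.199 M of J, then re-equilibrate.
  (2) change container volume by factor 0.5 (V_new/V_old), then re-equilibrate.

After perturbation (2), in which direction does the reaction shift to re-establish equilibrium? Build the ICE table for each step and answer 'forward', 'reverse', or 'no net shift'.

Q₀ = 1.6536e+04 vs Keq = 0.1086 ⇒ Q>K, reverse
Step 1:
                   C          A          M          J
  Initial     0.2078    0.09241      2.943      4.659
  Change       3.415      1.138     -1.138     -1.138
  Equil        3.623      1.231      1.805      3.521
  solve Keq expr → x = -1.138; check Q = 0.1086
Then add 1.199 M of J.
Step 2:
                   C          A          M          J
  Initial      3.623      1.231      1.805       4.72
  Change      0.2209    0.07364   -0.07364   -0.07364
  Equil        3.844      1.304      1.731      4.646
  solve Keq expr → x = -0.07364; check Q = 0.1086
Then change container volume by factor 0.5 (V_new/V_old).
Step 3:
                   C          A          M          J
  Initial      7.687      2.609      3.462      9.292
  Change      -1.928    -0.6427     0.6427     0.6427
  Equil        5.759      1.966      4.105      9.935
  solve Keq expr → x = 0.6427; check Q = 0.1086

Direction: forward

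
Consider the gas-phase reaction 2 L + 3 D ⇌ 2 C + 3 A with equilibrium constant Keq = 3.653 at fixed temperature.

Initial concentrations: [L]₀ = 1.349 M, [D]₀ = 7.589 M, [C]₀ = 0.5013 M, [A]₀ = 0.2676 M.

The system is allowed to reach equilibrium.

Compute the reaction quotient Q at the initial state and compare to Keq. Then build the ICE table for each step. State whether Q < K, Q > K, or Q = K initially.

Q₀ = 6.0545e-06 vs Keq = 3.653 ⇒ Q<K, forward
Step 1:
                   L          D          C          A
  init         1.349      7.589     0.5013     0.2676
  Δ            -1.17     -1.756       1.17      1.756
  eq          0.1786      5.833      1.672      2.023
  solve Keq expr → x = 0.5852; check Q = 3.653

Q₀ = 6.0545e-06; Q < K (proceeds forward)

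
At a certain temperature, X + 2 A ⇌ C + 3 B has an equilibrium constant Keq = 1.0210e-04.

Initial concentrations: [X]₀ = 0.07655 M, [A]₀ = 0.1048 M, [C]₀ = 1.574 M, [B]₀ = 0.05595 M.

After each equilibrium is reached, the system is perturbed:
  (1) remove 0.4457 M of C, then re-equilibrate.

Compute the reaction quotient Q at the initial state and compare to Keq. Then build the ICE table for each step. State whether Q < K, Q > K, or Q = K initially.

Q₀ = 0.3279 vs Keq = 1.0210e-04 ⇒ Q>K, reverse
Step 1:
                    X           A           C           B
  I           0.07655      0.1048       1.574     0.05595
  C           0.01701     0.03403    -0.01701    -0.05104
  E           0.09356      0.1388       1.557    0.004908
  solve Keq expr → x = -0.01701; check Q = 1.0210e-04
Then remove 0.4457 M of C.
Step 2:
                    X           A           C           B
  I           0.09356      0.1388       1.111    0.004908
  C       -1.8997e-04 -3.7994e-04  1.8997e-04  5.6991e-04
  E           0.09337      0.1384       1.111    0.005478
  solve Keq expr → x = 1.8997e-04; check Q = 1.0210e-04

Q₀ = 0.3279; Q > K (proceeds reverse)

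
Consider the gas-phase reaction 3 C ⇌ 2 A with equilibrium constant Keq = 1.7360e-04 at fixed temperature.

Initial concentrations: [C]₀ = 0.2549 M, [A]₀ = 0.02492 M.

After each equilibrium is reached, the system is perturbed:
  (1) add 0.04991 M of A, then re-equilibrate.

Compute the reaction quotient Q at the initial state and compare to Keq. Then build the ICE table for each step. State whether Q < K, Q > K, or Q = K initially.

Q₀ = 0.0375; Q > K (proceeds reverse)

Q₀ = 0.0375 vs Keq = 1.7360e-04 ⇒ Q>K, reverse
Step 1:
                  C         A
  Initial    0.2549   0.02492
  Change    0.03431  -0.02287
  Equil      0.2892  0.002049
  solve Keq expr → x = -0.01144; check Q = 1.7360e-04
Then add 0.04991 M of A.
Step 2:
                  C         A
  Initial    0.2892   0.05196
  Change    0.07362  -0.04908
  Equil      0.3628   0.00288
  solve Keq expr → x = -0.02454; check Q = 1.7360e-04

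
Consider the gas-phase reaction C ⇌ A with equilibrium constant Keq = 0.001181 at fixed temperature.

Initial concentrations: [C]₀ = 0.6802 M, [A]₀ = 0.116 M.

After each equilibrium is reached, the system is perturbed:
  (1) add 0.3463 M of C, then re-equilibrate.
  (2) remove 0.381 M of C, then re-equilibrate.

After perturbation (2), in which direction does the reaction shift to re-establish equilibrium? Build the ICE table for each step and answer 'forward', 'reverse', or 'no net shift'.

Direction: reverse

Q₀ = 0.1705 vs Keq = 0.001181 ⇒ Q>K, reverse
Step 1:
                    C           A
  Initial      0.6802       0.116
  Change       0.1151     -0.1151
  Equil        0.7953  9.3920e-04
  solve Keq expr → x = -0.1151; check Q = 0.001181
Then add 0.3463 M of C.
Step 2:
                    C           A
  Initial       1.142  9.3920e-04
  Change  -4.0850e-04  4.0850e-04
  Equil         1.141    0.001348
  solve Keq expr → x = 4.0850e-04; check Q = 0.001181
Then remove 0.381 M of C.
Step 3:
                    C           A
  Initial      0.7602    0.001348
  Change   4.4943e-04 -4.4943e-04
  Equil        0.7606  8.9827e-04
  solve Keq expr → x = -4.4943e-04; check Q = 0.001181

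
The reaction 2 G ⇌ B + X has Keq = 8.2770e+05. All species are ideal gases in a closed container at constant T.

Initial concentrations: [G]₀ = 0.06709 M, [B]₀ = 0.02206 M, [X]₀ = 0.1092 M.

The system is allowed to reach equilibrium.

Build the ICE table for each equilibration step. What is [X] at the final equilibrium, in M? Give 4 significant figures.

[X]_eq = 0.1427 M

Q₀ = 0.5352 vs Keq = 8.2770e+05 ⇒ Q<K, forward
Step 1:
                   G          B          X
  Initial    0.06709    0.02206     0.1092
  Change    -0.06699     0.0335     0.0335
  Equil   9.7867e-05    0.05556     0.1427
  solve Keq expr → x = 0.0335; check Q = 8.2770e+05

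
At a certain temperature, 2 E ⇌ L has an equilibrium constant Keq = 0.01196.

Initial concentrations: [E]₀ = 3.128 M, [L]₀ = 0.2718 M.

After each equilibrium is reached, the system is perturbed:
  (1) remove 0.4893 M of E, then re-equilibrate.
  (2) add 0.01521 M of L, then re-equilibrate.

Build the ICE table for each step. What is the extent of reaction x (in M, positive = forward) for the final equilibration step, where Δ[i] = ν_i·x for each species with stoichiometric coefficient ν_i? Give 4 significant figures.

Q₀ = 0.02778 vs Keq = 0.01196 ⇒ Q>K, reverse
Step 1:
                  E         L
  Initial     3.128    0.2718
  Change     0.2678   -0.1339
  Equil       3.396    0.1379
  solve Keq expr → x = -0.1339; check Q = 0.01196
Then remove 0.4893 M of E.
Step 2:
                  E         L
  Initial     2.906    0.1379
  Change    0.06467  -0.03233
  Equil       2.971    0.1056
  solve Keq expr → x = -0.03233; check Q = 0.01196
Then add 0.01521 M of L.
Step 3:
                  E         L
  Initial     2.971    0.1208
  Change    0.02662  -0.01331
  Equil       2.998    0.1075
  solve Keq expr → x = -0.01331; check Q = 0.01196

x = -0.01331 M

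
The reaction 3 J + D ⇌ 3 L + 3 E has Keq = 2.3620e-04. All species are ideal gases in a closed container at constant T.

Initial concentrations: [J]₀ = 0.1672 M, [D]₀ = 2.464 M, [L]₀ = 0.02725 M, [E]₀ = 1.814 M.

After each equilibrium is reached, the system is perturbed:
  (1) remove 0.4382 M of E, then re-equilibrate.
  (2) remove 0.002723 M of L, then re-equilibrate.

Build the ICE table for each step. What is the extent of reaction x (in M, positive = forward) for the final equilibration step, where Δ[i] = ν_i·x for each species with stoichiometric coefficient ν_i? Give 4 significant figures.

x = 8.4822e-04 M

Q₀ = 0.01049 vs Keq = 2.3620e-04 ⇒ Q>K, reverse
Step 1:
                  J         D         L         E
  I          0.1672     2.464   0.02725     1.814
  C          0.0186  0.006201   -0.0186   -0.0186
  E          0.1858      2.47  0.008648     1.795
  solve Keq expr → x = -0.006201; check Q = 2.3620e-04
Then remove 0.4382 M of E.
Step 2:
                  J         D         L         E
  I          0.1858      2.47  0.008648     1.357
  C       -0.002608 -8.6950e-04  0.002608  0.002608
  E          0.1832     2.469   0.01126      1.36
  solve Keq expr → x = 8.6950e-04; check Q = 2.3620e-04
Then remove 0.002723 M of L.
Step 3:
                  J         D         L         E
  I          0.1832     2.469  0.008533      1.36
  C       -0.002545 -8.4822e-04  0.002545  0.002545
  E          0.1806     2.468   0.01108     1.362
  solve Keq expr → x = 8.4822e-04; check Q = 2.3620e-04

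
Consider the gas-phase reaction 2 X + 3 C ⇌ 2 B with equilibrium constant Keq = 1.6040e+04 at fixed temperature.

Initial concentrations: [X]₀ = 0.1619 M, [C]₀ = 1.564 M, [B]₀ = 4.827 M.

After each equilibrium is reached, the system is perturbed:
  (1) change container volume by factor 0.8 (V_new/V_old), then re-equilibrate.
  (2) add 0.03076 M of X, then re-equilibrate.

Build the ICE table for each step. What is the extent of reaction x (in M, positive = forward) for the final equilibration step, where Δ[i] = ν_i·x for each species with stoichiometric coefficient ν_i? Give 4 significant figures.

x = 0.01486 M

Q₀ = 232.4 vs Keq = 1.6040e+04 ⇒ Q<K, forward
Step 1:
                  X         C         B
  I          0.1619     1.564     4.827
  C         -0.1371   -0.2057    0.1371
  E         0.02476     1.358     4.964
  solve Keq expr → x = 0.06857; check Q = 1.6040e+04
Then change container volume by factor 0.8 (V_new/V_old).
Step 2:
                  X         C         B
  I         0.03095     1.698     6.205
  C       -0.008521  -0.01278  0.008521
  E         0.02243     1.685     6.214
  solve Keq expr → x = 0.00426; check Q = 1.6040e+04
Then add 0.03076 M of X.
Step 3:
                  X         C         B
  I         0.05319     1.685     6.214
  C        -0.02973  -0.04459   0.02973
  E         0.02346      1.64     6.243
  solve Keq expr → x = 0.01486; check Q = 1.6040e+04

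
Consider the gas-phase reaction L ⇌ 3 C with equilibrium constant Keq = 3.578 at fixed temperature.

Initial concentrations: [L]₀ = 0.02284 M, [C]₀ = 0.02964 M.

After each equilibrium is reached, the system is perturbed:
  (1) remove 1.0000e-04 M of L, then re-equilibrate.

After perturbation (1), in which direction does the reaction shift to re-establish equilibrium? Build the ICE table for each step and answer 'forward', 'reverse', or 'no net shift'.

Direction: reverse

Q₀ = 0.00114 vs Keq = 3.578 ⇒ Q<K, forward
Step 1:
                  L         C
  I         0.02284   0.02964
  C        -0.02258   0.06775
  E       2.5813e-04   0.09739
  solve Keq expr → x = 0.02258; check Q = 3.578
Then remove 1.0000e-04 M of L.
Step 2:
                  L         C
  I       1.5813e-04   0.09739
  C       9.7677e-05 -2.9303e-04
  E       2.5581e-04   0.09709
  solve Keq expr → x = -9.7677e-05; check Q = 3.578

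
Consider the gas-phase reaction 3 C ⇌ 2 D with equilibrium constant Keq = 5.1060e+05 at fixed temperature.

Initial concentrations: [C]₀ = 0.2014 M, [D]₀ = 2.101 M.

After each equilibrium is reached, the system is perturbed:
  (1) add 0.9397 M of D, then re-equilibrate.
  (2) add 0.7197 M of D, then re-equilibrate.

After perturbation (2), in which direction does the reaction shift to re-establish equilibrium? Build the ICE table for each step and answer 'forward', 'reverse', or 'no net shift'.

Direction: reverse

Q₀ = 540.3 vs Keq = 5.1060e+05 ⇒ Q<K, forward
Step 1:
                  C         D
  Initial    0.2014     2.101
  Change    -0.1801    0.1201
  Equil      0.0213     2.221
  solve Keq expr → x = 0.06003; check Q = 5.1060e+05
Then add 0.9397 M of D.
Step 2:
                  C         D
  Initial    0.0213     3.161
  Change   0.005627 -0.003751
  Equil     0.02693     3.157
  solve Keq expr → x = -0.001876; check Q = 5.1060e+05
Then add 0.7197 M of D.
Step 3:
                  C         D
  Initial   0.02693     3.877
  Change   0.003937 -0.002624
  Equil     0.03086     3.874
  solve Keq expr → x = -0.001312; check Q = 5.1060e+05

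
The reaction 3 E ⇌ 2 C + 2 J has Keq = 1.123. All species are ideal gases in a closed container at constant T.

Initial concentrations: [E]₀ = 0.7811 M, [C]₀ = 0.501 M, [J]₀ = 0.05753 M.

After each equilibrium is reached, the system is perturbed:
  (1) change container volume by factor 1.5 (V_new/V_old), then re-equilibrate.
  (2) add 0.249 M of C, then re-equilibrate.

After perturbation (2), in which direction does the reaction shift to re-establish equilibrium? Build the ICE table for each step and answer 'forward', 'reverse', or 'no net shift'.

Q₀ = 0.001743 vs Keq = 1.123 ⇒ Q<K, forward
Step 1:
                   E          C          J
  I           0.7811      0.501    0.05753
  C          -0.4003     0.2668     0.2668
  E           0.3808     0.7678     0.3244
  solve Keq expr → x = 0.1334; check Q = 1.123
Then change container volume by factor 1.5 (V_new/V_old).
Step 2:
                   E          C          J
  I           0.2539     0.5119     0.2162
  C         -0.01944    0.01296    0.01296
  E           0.2345     0.5249     0.2292
  solve Keq expr → x = 0.006481; check Q = 1.123
Then add 0.249 M of C.
Step 3:
                   E          C          J
  I           0.2345     0.7739     0.2292
  C           0.0393    -0.0262    -0.0262
  E           0.2737     0.7477      0.203
  solve Keq expr → x = -0.0131; check Q = 1.123

Direction: reverse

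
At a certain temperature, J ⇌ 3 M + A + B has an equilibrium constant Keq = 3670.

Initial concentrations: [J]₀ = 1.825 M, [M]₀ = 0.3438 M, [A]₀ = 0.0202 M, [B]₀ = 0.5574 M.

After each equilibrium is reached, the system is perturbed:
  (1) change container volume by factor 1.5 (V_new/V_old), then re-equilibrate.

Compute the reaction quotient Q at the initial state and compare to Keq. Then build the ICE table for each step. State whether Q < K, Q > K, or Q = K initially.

Q₀ = 2.5071e-04; Q < K (proceeds forward)

Q₀ = 2.5071e-04 vs Keq = 3670 ⇒ Q<K, forward
Step 1:
                   J          M          A          B
  init         1.825     0.3438     0.0202     0.5574
  Δ           -1.668      5.005      1.668      1.668
  eq          0.1567      5.349      1.689      2.226
  solve Keq expr → x = 1.668; check Q = 3670
Then change container volume by factor 1.5 (V_new/V_old).
Step 2:
                   J          M          A          B
  init        0.1045      3.566      1.126      1.484
  Δ         -0.07652     0.2296    0.07652    0.07652
  eq         0.02794      3.795      1.202       1.56
  solve Keq expr → x = 0.07652; check Q = 3670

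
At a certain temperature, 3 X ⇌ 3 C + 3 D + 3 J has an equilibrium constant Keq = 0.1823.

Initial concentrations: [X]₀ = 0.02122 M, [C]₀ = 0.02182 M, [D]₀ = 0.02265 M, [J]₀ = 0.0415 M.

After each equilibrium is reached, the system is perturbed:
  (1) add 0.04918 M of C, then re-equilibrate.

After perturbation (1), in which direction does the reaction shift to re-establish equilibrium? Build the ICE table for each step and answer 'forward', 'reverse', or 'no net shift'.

Q₀ = 9.0298e-10 vs Keq = 0.1823 ⇒ Q<K, forward
Step 1:
                    X           C           D           J
  Initial     0.02122     0.02182     0.02265      0.0415
  Change     -0.02101     0.02101     0.02101     0.02101
  Equil    2.0620e-04     0.04283     0.04366     0.06251
  solve Keq expr → x = 0.007005; check Q = 0.1823
Then add 0.04918 M of C.
Step 2:
                    X           C           D           J
  Initial  2.0620e-04     0.09201     0.04366     0.06251
  Change   2.3166e-04 -2.3166e-04 -2.3166e-04 -2.3166e-04
  Equil    4.3786e-04     0.09178     0.04343     0.06228
  solve Keq expr → x = -7.7221e-05; check Q = 0.1823

Direction: reverse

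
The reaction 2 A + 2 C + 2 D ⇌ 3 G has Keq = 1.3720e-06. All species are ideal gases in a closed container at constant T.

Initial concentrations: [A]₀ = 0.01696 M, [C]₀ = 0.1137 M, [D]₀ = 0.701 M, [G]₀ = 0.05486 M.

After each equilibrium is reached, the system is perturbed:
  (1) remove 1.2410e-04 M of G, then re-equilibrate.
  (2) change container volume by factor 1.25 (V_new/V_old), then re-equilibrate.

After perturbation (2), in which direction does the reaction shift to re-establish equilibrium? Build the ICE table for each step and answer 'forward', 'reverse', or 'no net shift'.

Q₀ = 90.36 vs Keq = 1.3720e-06 ⇒ Q>K, reverse
Step 1:
                   A          C          D          G
  init       0.01696     0.1137      0.701    0.05486
  Δ          0.03633    0.03633    0.03633    -0.0545
  eq         0.05329       0.15     0.7373 3.6262e-04
  solve Keq expr → x = -0.01817; check Q = 1.3720e-06
Then remove 1.2410e-04 M of G.
Step 2:
                   A          C          D          G
  init       0.05329       0.15     0.7373 2.3852e-04
  Δ       -8.2378e-05 -8.2378e-05 -8.2378e-05 1.2357e-04
  eq         0.05321     0.1499     0.7372 3.6209e-04
  solve Keq expr → x = 4.1189e-05; check Q = 1.3720e-06
Then change container volume by factor 1.25 (V_new/V_old).
Step 3:
                   A          C          D          G
  init       0.04257       0.12     0.5898 2.8967e-04
  Δ       3.8490e-05 3.8490e-05 3.8490e-05 -5.7735e-05
  eq         0.04261       0.12     0.5898 2.3194e-04
  solve Keq expr → x = -1.9245e-05; check Q = 1.3720e-06

Direction: reverse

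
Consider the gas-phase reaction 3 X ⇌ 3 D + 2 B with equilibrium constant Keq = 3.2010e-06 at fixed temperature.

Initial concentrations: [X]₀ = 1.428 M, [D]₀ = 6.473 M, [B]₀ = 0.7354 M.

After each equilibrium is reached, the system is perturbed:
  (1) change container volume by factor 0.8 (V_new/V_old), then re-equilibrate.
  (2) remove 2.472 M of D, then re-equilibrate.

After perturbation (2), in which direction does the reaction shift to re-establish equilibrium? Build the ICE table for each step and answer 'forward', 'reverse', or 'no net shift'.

Q₀ = 50.37 vs Keq = 3.2010e-06 ⇒ Q>K, reverse
Step 1:
                  X         D         B
  init        1.428     6.473    0.7354
  Δ           1.102    -1.102   -0.7348
  eq           2.53     5.371 5.7853e-04
  solve Keq expr → x = -0.3674; check Q = 3.2010e-06
Then change container volume by factor 0.8 (V_new/V_old).
Step 2:
                  X         D         B
  init        3.163     6.713 7.2317e-04
  Δ       2.1682e-04 -2.1682e-04 -1.4455e-04
  eq          3.163     6.713 5.7862e-04
  solve Keq expr → x = -7.2273e-05; check Q = 3.2010e-06
Then remove 2.472 M of D.
Step 3:
                  X         D         B
  init        3.163     4.241 5.7862e-04
  Δ       -8.5924e-04 8.5924e-04 5.7283e-04
  eq          3.162     4.242  0.001151
  solve Keq expr → x = 2.8641e-04; check Q = 3.2010e-06

Direction: forward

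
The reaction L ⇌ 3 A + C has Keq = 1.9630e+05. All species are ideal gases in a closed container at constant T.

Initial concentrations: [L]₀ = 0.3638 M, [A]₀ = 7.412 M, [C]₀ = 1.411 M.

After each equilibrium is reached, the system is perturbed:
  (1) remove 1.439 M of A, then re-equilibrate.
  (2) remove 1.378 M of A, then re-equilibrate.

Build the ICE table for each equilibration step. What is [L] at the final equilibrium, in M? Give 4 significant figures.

[L]_eq = 0.001657 M

Q₀ = 1579 vs Keq = 1.9630e+05 ⇒ Q<K, forward
Step 1:
                    L           A           C
  init         0.3638       7.412       1.411
  Δ           -0.3583       1.075      0.3583
  eq          0.00551       8.487       1.769
  solve Keq expr → x = 0.3583; check Q = 1.9630e+05
Then remove 1.439 M of A.
Step 2:
                    L           A           C
  init        0.00551       7.048       1.769
  Δ         -0.002341    0.007022    0.002341
  eq         0.003169       7.055       1.772
  solve Keq expr → x = 0.002341; check Q = 1.9630e+05
Then remove 1.378 M of A.
Step 3:
                    L           A           C
  init       0.003169       5.677       1.772
  Δ         -0.001512    0.004537    0.001512
  eq         0.001657       5.681       1.773
  solve Keq expr → x = 0.001512; check Q = 1.9630e+05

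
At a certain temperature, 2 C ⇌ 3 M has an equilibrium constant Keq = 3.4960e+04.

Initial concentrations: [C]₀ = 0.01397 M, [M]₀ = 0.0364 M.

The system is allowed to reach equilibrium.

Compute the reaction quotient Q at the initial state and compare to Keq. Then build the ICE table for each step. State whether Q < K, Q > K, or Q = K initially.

Q₀ = 0.2471 vs Keq = 3.4960e+04 ⇒ Q<K, forward
Step 1:
                    C           M
  I           0.01397      0.0364
  C           -0.0139     0.02085
  E        7.3252e-05     0.05725
  solve Keq expr → x = 0.006948; check Q = 3.4960e+04

Q₀ = 0.2471; Q < K (proceeds forward)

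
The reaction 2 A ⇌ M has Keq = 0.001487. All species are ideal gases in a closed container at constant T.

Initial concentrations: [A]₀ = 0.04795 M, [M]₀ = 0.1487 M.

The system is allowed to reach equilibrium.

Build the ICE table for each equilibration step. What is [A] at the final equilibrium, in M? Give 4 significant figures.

Q₀ = 64.67 vs Keq = 0.001487 ⇒ Q>K, reverse
Step 1:
                   A          M
  I          0.04795     0.1487
  C            0.297    -0.1485
  E            0.345 1.7699e-04
  solve Keq expr → x = -0.1485; check Q = 0.001487

[A]_eq = 0.345 M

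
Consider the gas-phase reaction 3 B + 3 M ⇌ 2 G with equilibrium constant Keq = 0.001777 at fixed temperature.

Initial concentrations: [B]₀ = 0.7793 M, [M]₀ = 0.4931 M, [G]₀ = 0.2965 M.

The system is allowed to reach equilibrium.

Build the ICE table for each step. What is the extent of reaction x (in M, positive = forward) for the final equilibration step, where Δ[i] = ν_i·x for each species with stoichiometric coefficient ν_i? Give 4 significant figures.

Q₀ = 1.549 vs Keq = 0.001777 ⇒ Q>K, reverse
Step 1:
                   B          M          G
  Initial     0.7793     0.4931     0.2965
  Change      0.3803     0.3803    -0.2535
  Equil         1.16     0.8734    0.04297
  solve Keq expr → x = -0.1268; check Q = 0.001777

x = -0.1268 M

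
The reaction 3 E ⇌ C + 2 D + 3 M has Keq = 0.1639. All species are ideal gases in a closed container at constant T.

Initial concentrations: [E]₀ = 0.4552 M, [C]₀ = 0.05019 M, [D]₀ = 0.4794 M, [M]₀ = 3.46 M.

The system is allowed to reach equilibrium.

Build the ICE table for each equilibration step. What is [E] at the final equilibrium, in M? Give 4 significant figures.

Q₀ = 5.066 vs Keq = 0.1639 ⇒ Q>K, reverse
Step 1:
                   E          C          D          M
  init        0.4552    0.05019     0.4794       3.46
  Δ           0.1328   -0.04427   -0.08854    -0.1328
  eq           0.588   0.005922     0.3909      3.327
  solve Keq expr → x = -0.04427; check Q = 0.1639

[E]_eq = 0.588 M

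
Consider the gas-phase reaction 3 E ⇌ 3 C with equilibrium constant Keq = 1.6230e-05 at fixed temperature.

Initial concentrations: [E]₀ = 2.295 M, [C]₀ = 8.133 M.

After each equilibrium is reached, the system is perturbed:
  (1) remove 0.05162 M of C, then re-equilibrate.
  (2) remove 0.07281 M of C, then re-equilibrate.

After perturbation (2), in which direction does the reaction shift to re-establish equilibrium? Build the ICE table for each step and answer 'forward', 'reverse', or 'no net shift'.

Direction: forward

Q₀ = 44.5 vs Keq = 1.6230e-05 ⇒ Q>K, reverse
Step 1:
                    E           C
  I             2.295       8.133
  C             7.875      -7.875
  E             10.17      0.2575
  solve Keq expr → x = -2.625; check Q = 1.6230e-05
Then remove 0.05162 M of C.
Step 2:
                    E           C
  I             10.17      0.2059
  C          -0.05035     0.05035
  E             10.12      0.2562
  solve Keq expr → x = 0.01678; check Q = 1.6230e-05
Then remove 0.07281 M of C.
Step 3:
                    E           C
  I             10.12      0.1834
  C          -0.07101     0.07101
  E             10.05      0.2544
  solve Keq expr → x = 0.02367; check Q = 1.6230e-05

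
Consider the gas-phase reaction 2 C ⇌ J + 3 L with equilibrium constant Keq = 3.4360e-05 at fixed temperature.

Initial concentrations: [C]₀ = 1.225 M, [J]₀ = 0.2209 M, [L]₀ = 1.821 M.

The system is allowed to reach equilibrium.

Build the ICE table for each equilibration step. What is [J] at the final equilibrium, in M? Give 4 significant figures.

Q₀ = 0.8889 vs Keq = 3.4360e-05 ⇒ Q>K, reverse
Step 1:
                    C           J           L
  Initial       1.225      0.2209       1.821
  Change       0.4417     -0.2208     -0.6625
  Equil         1.667  6.1388e-05       1.158
  solve Keq expr → x = -0.2208; check Q = 3.4360e-05

[J]_eq = 6.1388e-05 M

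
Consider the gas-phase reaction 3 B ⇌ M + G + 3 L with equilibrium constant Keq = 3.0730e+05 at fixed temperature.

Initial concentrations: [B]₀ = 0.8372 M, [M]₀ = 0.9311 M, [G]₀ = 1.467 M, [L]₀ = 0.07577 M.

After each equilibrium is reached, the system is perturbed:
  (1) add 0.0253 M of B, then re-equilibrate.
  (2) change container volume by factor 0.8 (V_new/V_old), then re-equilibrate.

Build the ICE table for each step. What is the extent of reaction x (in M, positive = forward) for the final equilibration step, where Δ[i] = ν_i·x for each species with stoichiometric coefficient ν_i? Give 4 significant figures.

x = -0.001143 M

Q₀ = 0.001013 vs Keq = 3.0730e+05 ⇒ Q<K, forward
Step 1:
                  B         M         G         L
  init       0.8372    0.9311     1.467   0.07577
  Δ         -0.8202    0.2734    0.2734    0.8202
  eq        0.01699     1.205      1.74     0.896
  solve Keq expr → x = 0.2734; check Q = 3.0730e+05
Then add 0.0253 M of B.
Step 2:
                  B         M         G         L
  init      0.04229     1.205      1.74     0.896
  Δ        -0.02476  0.008254  0.008254   0.02476
  eq        0.01753     1.213     1.749    0.9207
  solve Keq expr → x = 0.008254; check Q = 3.0730e+05
Then change container volume by factor 0.8 (V_new/V_old).
Step 3:
                  B         M         G         L
  init      0.02191     1.516     2.186     1.151
  Δ        0.003428 -0.001143 -0.001143 -0.003428
  eq        0.02534     1.515     2.185     1.147
  solve Keq expr → x = -0.001143; check Q = 3.0730e+05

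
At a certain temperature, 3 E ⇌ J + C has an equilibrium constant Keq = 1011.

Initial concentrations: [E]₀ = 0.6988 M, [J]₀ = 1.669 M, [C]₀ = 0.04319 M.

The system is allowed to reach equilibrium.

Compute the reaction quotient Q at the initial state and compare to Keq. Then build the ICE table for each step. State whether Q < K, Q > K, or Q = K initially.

Q₀ = 0.2112; Q < K (proceeds forward)

Q₀ = 0.2112 vs Keq = 1011 ⇒ Q<K, forward
Step 1:
                    E           J           C
  I            0.6988       1.669     0.04319
  C           -0.6214      0.2071      0.2071
  E           0.07745       1.876      0.2503
  solve Keq expr → x = 0.2071; check Q = 1011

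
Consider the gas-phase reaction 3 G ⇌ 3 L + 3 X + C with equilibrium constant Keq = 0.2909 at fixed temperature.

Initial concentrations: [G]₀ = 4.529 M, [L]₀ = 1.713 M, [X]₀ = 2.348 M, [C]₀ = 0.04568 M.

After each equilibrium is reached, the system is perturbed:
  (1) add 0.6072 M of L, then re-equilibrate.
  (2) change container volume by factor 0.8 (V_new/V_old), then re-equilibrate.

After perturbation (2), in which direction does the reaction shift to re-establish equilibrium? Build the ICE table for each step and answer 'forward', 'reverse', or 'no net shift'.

Q₀ = 0.032 vs Keq = 0.2909 ⇒ Q<K, forward
Step 1:
                  G         L         X         C
  I           4.529     1.713     2.348   0.04568
  C         -0.2995    0.2995    0.2995   0.09983
  E            4.23     2.012     2.647    0.1455
  solve Keq expr → x = 0.09983; check Q = 0.2909
Then add 0.6072 M of L.
Step 2:
                  G         L         X         C
  I            4.23      2.62     2.647    0.1455
  C          0.1367   -0.1367   -0.1367  -0.04558
  E           4.366     2.483     2.511   0.09994
  solve Keq expr → x = -0.04558; check Q = 0.2909
Then change container volume by factor 0.8 (V_new/V_old).
Step 3:
                  G         L         X         C
  I           5.458     3.104     3.138    0.1249
  C          0.1506   -0.1506   -0.1506  -0.05021
  E           5.608     2.953     2.988   0.07471
  solve Keq expr → x = -0.05021; check Q = 0.2909

Direction: reverse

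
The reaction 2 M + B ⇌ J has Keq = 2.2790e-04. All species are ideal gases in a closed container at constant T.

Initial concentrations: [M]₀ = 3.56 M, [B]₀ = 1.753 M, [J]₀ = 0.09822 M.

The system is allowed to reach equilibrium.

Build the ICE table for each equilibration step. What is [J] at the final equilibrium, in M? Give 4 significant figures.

[J]_eq = 0.005897 M

Q₀ = 0.004421 vs Keq = 2.2790e-04 ⇒ Q>K, reverse
Step 1:
                  M         B         J
  Initial      3.56     1.753   0.09822
  Change     0.1846   0.09232  -0.09232
  Equil       3.745     1.845  0.005897
  solve Keq expr → x = -0.09232; check Q = 2.2790e-04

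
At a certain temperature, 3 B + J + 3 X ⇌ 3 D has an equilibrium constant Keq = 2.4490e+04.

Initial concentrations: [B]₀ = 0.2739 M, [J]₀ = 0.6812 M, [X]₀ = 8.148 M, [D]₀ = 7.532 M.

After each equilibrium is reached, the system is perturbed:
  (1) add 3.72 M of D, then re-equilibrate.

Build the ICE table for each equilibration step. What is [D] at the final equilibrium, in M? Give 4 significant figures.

[D]_eq = 11.47 M

Q₀ = 56.43 vs Keq = 2.4490e+04 ⇒ Q<K, forward
Step 1:
                   B          J          X          D
  init        0.2739     0.6812      8.148      7.532
  Δ          -0.2339   -0.07797    -0.2339     0.2339
  eq         0.03999     0.6032      7.914      7.766
  solve Keq expr → x = 0.07797; check Q = 2.4490e+04
Then add 3.72 M of D.
Step 2:
                   B          J          X          D
  init       0.03999     0.6032      7.914      11.49
  Δ          0.01872    0.00624    0.01872   -0.01872
  eq         0.05871     0.6095      7.933      11.47
  solve Keq expr → x = -0.00624; check Q = 2.4490e+04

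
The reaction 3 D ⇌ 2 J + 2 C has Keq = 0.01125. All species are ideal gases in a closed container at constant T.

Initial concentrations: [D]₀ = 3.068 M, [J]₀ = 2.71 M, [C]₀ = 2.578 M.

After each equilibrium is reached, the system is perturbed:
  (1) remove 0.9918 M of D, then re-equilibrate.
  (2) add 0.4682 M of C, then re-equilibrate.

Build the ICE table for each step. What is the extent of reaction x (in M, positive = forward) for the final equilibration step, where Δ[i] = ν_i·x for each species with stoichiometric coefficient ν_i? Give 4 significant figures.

Q₀ = 1.69 vs Keq = 0.01125 ⇒ Q>K, reverse
Step 1:
                   D          J          C
  Initial      3.068       2.71      2.578
  Change       2.252     -1.501     -1.501
  Equil         5.32      1.209      1.077
  solve Keq expr → x = -0.7506; check Q = 0.01125
Then remove 0.9918 M of D.
Step 2:
                   D          J          C
  Initial      4.328      1.209      1.077
  Change      0.1956    -0.1304    -0.1304
  Equil        4.524      1.078     0.9464
  solve Keq expr → x = -0.06519; check Q = 0.01125
Then add 0.4682 M of C.
Step 3:
                   D          J          C
  Initial      4.524      1.078      1.415
  Change      0.2677    -0.1784    -0.1784
  Equil        4.791     0.8999      1.236
  solve Keq expr → x = -0.08922; check Q = 0.01125

x = -0.08922 M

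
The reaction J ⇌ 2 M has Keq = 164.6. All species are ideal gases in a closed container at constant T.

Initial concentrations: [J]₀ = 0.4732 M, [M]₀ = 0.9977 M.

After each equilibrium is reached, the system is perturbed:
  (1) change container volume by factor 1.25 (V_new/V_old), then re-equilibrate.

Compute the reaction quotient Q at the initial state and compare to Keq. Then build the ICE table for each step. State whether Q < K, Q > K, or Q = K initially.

Q₀ = 2.104 vs Keq = 164.6 ⇒ Q<K, forward
Step 1:
                  J         M
  Initial    0.4732    0.9977
  Change    -0.4513    0.9025
  Equil     0.02194       1.9
  solve Keq expr → x = 0.4513; check Q = 164.6
Then change container volume by factor 1.25 (V_new/V_old).
Step 2:
                  J         M
  Initial   0.01755      1.52
  Change  -0.003385  0.006769
  Equil     0.01417     1.527
  solve Keq expr → x = 0.003385; check Q = 164.6

Q₀ = 2.104; Q < K (proceeds forward)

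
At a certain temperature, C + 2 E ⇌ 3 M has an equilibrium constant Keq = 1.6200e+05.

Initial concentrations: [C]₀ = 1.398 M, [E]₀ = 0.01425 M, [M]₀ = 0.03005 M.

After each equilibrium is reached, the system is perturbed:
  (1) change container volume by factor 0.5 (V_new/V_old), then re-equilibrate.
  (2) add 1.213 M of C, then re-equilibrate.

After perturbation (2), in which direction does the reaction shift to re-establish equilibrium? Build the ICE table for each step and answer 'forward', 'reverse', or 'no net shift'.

Q₀ = 0.09559 vs Keq = 1.6200e+05 ⇒ Q<K, forward
Step 1:
                  C         E         M
  init        1.398   0.01425   0.03005
  Δ       -0.007113  -0.01423   0.02134
  eq          1.391 2.4541e-05   0.05139
  solve Keq expr → x = 0.007113; check Q = 1.6200e+05
Then change container volume by factor 0.5 (V_new/V_old).
Step 2:
                  C         E         M
  init        2.782 4.9082e-05    0.1028
  Δ               0         0         0
  eq          2.782 4.9082e-05    0.1028
  solve Keq expr → x = 0; check Q = 1.6200e+05
Then add 1.213 M of C.
Step 3:
                  C         E         M
  init        3.995 4.9082e-05    0.1028
  Δ       -4.0584e-06 -8.1168e-06 1.2175e-05
  eq          3.995 4.0965e-05    0.1028
  solve Keq expr → x = 4.0584e-06; check Q = 1.6200e+05

Direction: forward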